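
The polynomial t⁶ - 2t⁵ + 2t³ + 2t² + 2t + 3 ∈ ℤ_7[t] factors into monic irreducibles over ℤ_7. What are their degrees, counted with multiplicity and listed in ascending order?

Write h(t) = t⁶ - 2t⁵ + 2t³ + 2t² + 2t + 3.
Linear factors from roots: (t + 3), (t + 2).
Complete factorization: h(t) = (t + 2)·(t + 3)·(t² + t - 1)·(t² - t + 3).
Factor degrees with multiplicity: 1 + 1 + 2 + 2 = 6.

1, 1, 2, 2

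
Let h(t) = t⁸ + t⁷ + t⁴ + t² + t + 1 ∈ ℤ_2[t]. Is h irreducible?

No

Check for roots in ℤ_2: h(0) = 1; h(1) = 0 → root.
h(1) = 0, so (t − 1) divides h(t); h is reducible.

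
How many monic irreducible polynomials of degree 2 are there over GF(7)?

Gauss's count: N_{7}(2) = (1/2) Σ_{d|2} μ(2/d)·7^d.
Divisors of 2: 1, 2; μ(2/d) for each: -1, 1.
Σ = − 7^1 + 7^2 = 42.
N = 42/2 = 21.

21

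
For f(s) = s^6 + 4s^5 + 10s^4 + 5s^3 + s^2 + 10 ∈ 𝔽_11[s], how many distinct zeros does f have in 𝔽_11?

Evaluate at each of the 11 elements of 𝔽_11:
f(0) = 10; f(1) = 9; f(2) = 10; f(3) = 3; f(4) = 10; f(5) = 0 → root; f(6) = 7; f(7) = 0 → root; f(8) = 0 → root; f(9) = 4; f(10) = 2.
Roots: {5, 7, 8}.

3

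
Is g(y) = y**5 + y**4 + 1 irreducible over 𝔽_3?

Check for roots in 𝔽_3: g(0) = 1; g(1) = 0 → root; g(2) = 1.
g(1) = 0, so (y − 1) divides g(y); g is reducible.

No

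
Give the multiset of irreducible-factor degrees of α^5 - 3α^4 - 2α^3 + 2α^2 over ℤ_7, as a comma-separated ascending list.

Write g(α) = α^5 - 3α^4 - 2α^3 + 2α^2.
Linear factors from roots: (α), (α + 2), (α + 1).
Complete factorization: g(α) = (α + 2)·(α)^2·(α + 1)^2.
Factor degrees with multiplicity: 1 + 1 + 1 + 1 + 1 = 5.

1, 1, 1, 1, 1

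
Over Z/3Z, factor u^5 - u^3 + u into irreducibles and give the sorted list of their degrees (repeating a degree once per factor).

Write f(u) = u^5 - u^3 + u.
Roots in Z/3Z: f(0) = 0 → root; f(1) = 1; f(2) = 2.
Linear factors from roots: (u).
Complete factorization: f(u) = (u)·(u^2 + 1)^2.
Factor degrees with multiplicity: 1 + 2 + 2 = 5.

1, 2, 2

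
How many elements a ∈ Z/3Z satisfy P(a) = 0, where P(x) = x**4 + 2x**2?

Evaluate at each of the 3 elements of Z/3Z:
P(0) = 0 → root; P(1) = 0 → root; P(2) = 0 → root.
Roots: {0, 1, 2}.

3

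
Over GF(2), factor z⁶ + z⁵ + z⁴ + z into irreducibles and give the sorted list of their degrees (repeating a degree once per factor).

Write g(z) = z⁶ + z⁵ + z⁴ + z.
Roots in GF(2): g(0) = 0 → root; g(1) = 0 → root.
Linear factors from roots: (z), (z + 1).
Complete factorization: g(z) = (z)·(z + 1)^2·(z³ + z² + 1).
Factor degrees with multiplicity: 1 + 1 + 1 + 3 = 6.

1, 1, 1, 3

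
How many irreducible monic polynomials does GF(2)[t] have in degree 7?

The number of monic irreducibles of degree 7 over GF(2) is (1/7)·Σ_{d∣7} μ(7/d) 2^d.
Divisors of 7: 1, 7; μ(7/d) for each: -1, 1.
Σ = − 2^1 + 2^7 = 126.
N = 126/7 = 18.

18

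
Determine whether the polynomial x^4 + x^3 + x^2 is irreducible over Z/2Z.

No

Write f(x) = x^4 + x^3 + x^2.
Check for roots in Z/2Z: f(0) = 0 → root; f(1) = 1.
f(0) = 0, so (x) divides f(x); f is reducible.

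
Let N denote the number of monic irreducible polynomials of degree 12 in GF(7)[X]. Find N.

1153430600

Gauss's count: N_{7}(12) = (1/12) Σ_{d|12} μ(12/d)·7^d.
Divisors of 12: 1, 2, 3, 4, 6, 12; μ(12/d) for each: 0, 1, 0, -1, -1, 1.
Σ = 7^2 − 7^4 − 7^6 + 7^12 = 13841167200.
N = 13841167200/12 = 1153430600.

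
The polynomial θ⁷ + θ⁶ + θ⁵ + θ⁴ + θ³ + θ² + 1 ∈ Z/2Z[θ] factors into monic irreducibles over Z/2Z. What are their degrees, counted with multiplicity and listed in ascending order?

7

Write f(θ) = θ⁷ + θ⁶ + θ⁵ + θ⁴ + θ³ + θ² + 1.
Roots in Z/2Z: f(0) = 1; f(1) = 1.
Complete factorization: f(θ) = (θ⁷ + θ⁶ + θ⁵ + θ⁴ + θ³ + θ² + 1).
Factor degrees with multiplicity: 7 = 7.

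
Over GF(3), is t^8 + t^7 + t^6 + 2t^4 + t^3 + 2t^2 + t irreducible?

Write g(t) = t^8 + t^7 + t^6 + 2t^4 + t^3 + 2t^2 + t.
Check for roots in GF(3): g(0) = 0 → root; g(1) = 0 → root; g(2) = 0 → root.
g(0) = 0, so (t) divides g(t); g is reducible.

No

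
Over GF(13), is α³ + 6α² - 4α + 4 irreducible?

No

Write m(α) = α³ + 6α² - 4α + 4.
Check each element of GF(13) for a root: m(0)=4, m(1)=7, m(2)=2, m(3)=8, m(4)=5, m(5)=12, m(6)=9, m(7)=2, m(8)=10, m(9)=0, m(10)=4, m(11)=2, m(12)=0.
m(9) = 0, so (α − 9) divides m(α); m is reducible.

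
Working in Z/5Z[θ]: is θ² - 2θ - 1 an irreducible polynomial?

Write f(θ) = θ² - 2θ - 1.
Check for roots in Z/5Z: f(0) = 4; f(1) = 3; f(2) = 4; f(3) = 2; f(4) = 2.
No roots. A degree-2 polynomial over a field with no linear factor is irreducible.

Yes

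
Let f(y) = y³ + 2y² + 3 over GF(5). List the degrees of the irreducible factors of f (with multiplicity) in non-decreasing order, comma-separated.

Roots in GF(5): f(0) = 3; f(1) = 1; f(2) = 4; f(3) = 3; f(4) = 4.
Complete factorization: f(y) = (y³ + 2y² + 3).
Factor degrees with multiplicity: 3 = 3.

3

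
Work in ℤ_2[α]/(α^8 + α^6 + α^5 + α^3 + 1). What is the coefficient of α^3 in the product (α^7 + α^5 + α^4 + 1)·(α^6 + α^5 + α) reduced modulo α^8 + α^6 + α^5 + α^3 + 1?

Multiply in ℤ_2[α]: (α^7 + α^5 + α^4 + 1)·(α^6 + α^5 + α) = α^13 + α^12 + α^11 + α^9 + α^8 + α.
Reduce using α^8 ≡ α^6 + α^5 + α^3 + 1 (mod α^8 + α^6 + α^5 + α^3 + 1).
Reduced: α^7 + α^5 + α^4 + α.

0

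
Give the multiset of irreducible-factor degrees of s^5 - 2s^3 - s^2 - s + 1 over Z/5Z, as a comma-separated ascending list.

Write g(s) = s^5 - 2s^3 - s^2 - s + 1.
Roots in Z/5Z: g(0) = 1; g(1) = 3; g(2) = 1; g(3) = 3; g(4) = 2.
Complete factorization: g(s) = (s^5 - 2s^3 - s^2 - s + 1).
Factor degrees with multiplicity: 5 = 5.

5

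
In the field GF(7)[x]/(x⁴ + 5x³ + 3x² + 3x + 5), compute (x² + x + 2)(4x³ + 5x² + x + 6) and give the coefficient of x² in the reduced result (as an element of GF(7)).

Multiply in GF(7)[x]: (x² + x + 2)·(4x³ + 5x² + x + 6) = 4x⁵ + 2x⁴ + 3x² + x + 5.
Reduce using x⁴ ≡ 2x³ + 4x² + 4x + 2 (mod x⁴ + 5x³ + 3x² + 3x + 5).
Reduced: x³ + 3x² + 4.

3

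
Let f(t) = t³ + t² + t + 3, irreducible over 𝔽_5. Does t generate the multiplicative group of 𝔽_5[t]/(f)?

Yes

|GF(5^3)^×| = 5^3 − 1 = 124. Prime factorization: 124 = 2^2·31.
f is primitive ⇔ t has order 124 in GF(5)[t]/(f), i.e. t^(124/q) ≠ 1 for each prime q | 124.
t^(62) mod f = 4.
t^(4) mod f = 3t + 3.
None equal 1, so t has full order 124; f is primitive.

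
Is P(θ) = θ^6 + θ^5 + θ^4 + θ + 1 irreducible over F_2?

Yes

Check for roots in F_2: P(0) = 1; P(1) = 1.
No roots, so no linear factors.
Monic irreducibles of degree 2 over GF(2): θ^2 + θ + 1.
None of them divide P (all give nonzero remainder).
Monic irreducibles of degree 3 over GF(2): θ^3 + θ + 1, θ^3 + θ^2 + 1.
None of them divide P (all give nonzero remainder).
No irreducible factor of degree ≤ 3 exists, so P is irreducible over GF(2).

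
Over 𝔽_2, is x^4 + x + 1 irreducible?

Yes

Write g(x) = x^4 + x + 1.
Check for roots in 𝔽_2: g(0) = 1; g(1) = 1.
No roots, so no linear factors.
Monic irreducibles of degree 2 over GF(2): x^2 + x + 1.
None of them divide g (all give nonzero remainder).
No irreducible factor of degree ≤ 2 exists, so g is irreducible over GF(2).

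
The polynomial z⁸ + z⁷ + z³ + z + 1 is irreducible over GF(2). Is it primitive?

No

Write f(z) = z⁸ + z⁷ + z³ + z + 1.
|GF(2^8)^×| = 2^8 − 1 = 255. Prime factorization: 255 = 3·5·17.
f is primitive ⇔ z has order 255 in GF(2)[z]/(f), i.e. z^(255/q) ≠ 1 for each prime q | 255.
z^(85) mod f = 1
z^(51) mod f = z⁴ + z³ + z² + z.
z^(15) mod f = z⁶ + z⁴ + z² + 1.
Since z^(85) = 1, the order of z divides 85 < 255; not primitive.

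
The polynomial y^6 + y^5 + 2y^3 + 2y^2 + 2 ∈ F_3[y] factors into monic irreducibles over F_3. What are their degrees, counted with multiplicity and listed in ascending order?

6

Write f(y) = y^6 + y^5 + 2y^3 + 2y^2 + 2.
Roots in F_3: f(0) = 2; f(1) = 2; f(2) = 2.
Complete factorization: f(y) = (y^6 + y^5 + 2y^3 + 2y^2 + 2).
Factor degrees with multiplicity: 6 = 6.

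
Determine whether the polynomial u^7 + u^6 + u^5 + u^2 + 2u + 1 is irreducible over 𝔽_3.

Yes

Write P(u) = u^7 + u^6 + u^5 + u^2 + 2u + 1.
Check for roots in 𝔽_3: P(0) = 1; P(1) = 1; P(2) = 2.
No roots, so no linear factors.
Monic irreducibles of degree 2 over GF(3): u^2 + 1, u^2 + u + 2, u^2 + 2u + 2.
None of them divide P (all give nonzero remainder).
Degree-3 irreducible divisors: test the 8 monic irreducibles of degree 3 over GF(3).
None of them divide P (all give nonzero remainder).
No irreducible factor of degree ≤ 3 exists, so P is irreducible over GF(3).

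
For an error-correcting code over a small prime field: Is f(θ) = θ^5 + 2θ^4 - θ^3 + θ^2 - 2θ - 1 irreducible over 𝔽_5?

No

Check for roots in 𝔽_5: f(0) = 4; f(1) = 0 → root; f(2) = 0 → root; f(3) = 0 → root; f(4) = 4.
f(1) = 0, so (θ − 1) divides f(θ); f is reducible.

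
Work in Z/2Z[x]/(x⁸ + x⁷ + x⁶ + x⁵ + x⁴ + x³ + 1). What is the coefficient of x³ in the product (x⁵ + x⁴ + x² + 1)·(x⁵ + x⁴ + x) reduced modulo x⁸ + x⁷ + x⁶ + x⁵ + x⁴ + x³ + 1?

Multiply in Z/2Z[x]: (x⁵ + x⁴ + x² + 1)·(x⁵ + x⁴ + x) = x¹⁰ + x⁸ + x⁷ + x⁴ + x³ + x.
Reduce using x⁸ ≡ x⁷ + x⁶ + x⁵ + x⁴ + x³ + 1 (mod x⁸ + x⁷ + x⁶ + x⁵ + x⁴ + x³ + 1).
Reduced: x⁶ + x⁵ + x⁴ + x² + 1.

0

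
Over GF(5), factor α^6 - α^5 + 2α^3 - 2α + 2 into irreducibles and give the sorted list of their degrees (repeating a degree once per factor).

Write h(α) = α^6 - α^5 + 2α^3 - 2α + 2.
Roots in GF(5): h(0) = 2; h(1) = 2; h(2) = 1; h(3) = 1; h(4) = 4.
Complete factorization: h(α) = (α^6 - α^5 + 2α^3 - 2α + 2).
Factor degrees with multiplicity: 6 = 6.

6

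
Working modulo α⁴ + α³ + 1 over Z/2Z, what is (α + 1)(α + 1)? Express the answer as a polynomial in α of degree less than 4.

α^2 + 1

Multiply in Z/2Z[α]: (α + 1)·(α + 1) = α² + 1.
Reduced: α² + 1.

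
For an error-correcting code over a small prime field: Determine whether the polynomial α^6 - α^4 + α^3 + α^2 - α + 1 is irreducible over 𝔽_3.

Write f(α) = α^6 - α^4 + α^3 + α^2 - α + 1.
Check for roots in 𝔽_3: f(0) = 1; f(1) = 2; f(2) = 2.
No roots, so no linear factors.
Monic irreducibles of degree 2 over GF(3): α^2 + 1, α^2 + α - 1, α^2 - α - 1.
None of them divide f (all give nonzero remainder).
Degree-3 irreducible divisors: test the 8 monic irreducibles of degree 3 over GF(3).
None of them divide f (all give nonzero remainder).
No irreducible factor of degree ≤ 3 exists, so f is irreducible over GF(3).

Yes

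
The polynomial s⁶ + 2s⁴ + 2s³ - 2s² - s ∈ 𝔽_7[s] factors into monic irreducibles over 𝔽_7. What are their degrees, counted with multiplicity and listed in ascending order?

Write g(s) = s⁶ + 2s⁴ + 2s³ - 2s² - s.
Linear factors from roots: (s), (s - 3), (s + 1).
Complete factorization: g(s) = (s)·(s + 1)·(s - 3)^2·(s² - 2s + 3).
Factor degrees with multiplicity: 1 + 1 + 1 + 1 + 2 = 6.

1, 1, 1, 1, 2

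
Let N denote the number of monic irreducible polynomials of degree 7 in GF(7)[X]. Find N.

117648

By the necklace-counting formula, N_7(7) = (1/7) Σ_{d|7} μ(7/d)·7^d.
Divisors of 7: 1, 7; μ(7/d) for each: -1, 1.
Σ = − 7^1 + 7^7 = 823536.
N = 823536/7 = 117648.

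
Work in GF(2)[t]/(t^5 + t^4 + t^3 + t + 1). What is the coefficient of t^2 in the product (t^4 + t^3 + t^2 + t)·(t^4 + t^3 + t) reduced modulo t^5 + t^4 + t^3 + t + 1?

Multiply in GF(2)[t]: (t^4 + t^3 + t^2 + t)·(t^4 + t^3 + t) = t^8 + t^5 + t^3 + t^2.
Reduce using t^5 ≡ t^4 + t^3 + t + 1 (mod t^5 + t^4 + t^3 + t + 1).
Reduced: t^4 + t^3.

0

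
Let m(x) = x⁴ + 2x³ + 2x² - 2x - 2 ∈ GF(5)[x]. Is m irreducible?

No

Check for roots in GF(5): m(0) = 3; m(1) = 1; m(2) = 4; m(3) = 0 → root; m(4) = 1.
m(3) = 0, so (x − 3) divides m(x); m is reducible.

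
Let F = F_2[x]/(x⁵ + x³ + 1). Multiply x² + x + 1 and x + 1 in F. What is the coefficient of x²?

0

Multiply in F_2[x]: (x² + x + 1)·(x + 1) = x³ + 1.
Reduced: x³ + 1.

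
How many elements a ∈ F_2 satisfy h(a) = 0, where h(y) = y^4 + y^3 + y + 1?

1

Evaluate at each of the 2 elements of F_2:
h(0) = 1; h(1) = 0 → root.
Roots: {1}.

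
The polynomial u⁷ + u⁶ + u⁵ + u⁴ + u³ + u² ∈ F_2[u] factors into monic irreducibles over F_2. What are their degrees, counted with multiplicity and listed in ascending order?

Write f(u) = u⁷ + u⁶ + u⁵ + u⁴ + u³ + u².
Roots in F_2: f(0) = 0 → root; f(1) = 0 → root.
Linear factors from roots: (u), (u + 1).
Complete factorization: f(u) = (u + 1)·(u)^2·(u² + u + 1)^2.
Factor degrees with multiplicity: 1 + 1 + 1 + 2 + 2 = 7.

1, 1, 1, 2, 2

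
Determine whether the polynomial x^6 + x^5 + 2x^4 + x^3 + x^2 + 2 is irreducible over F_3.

Yes

Write m(x) = x^6 + x^5 + 2x^4 + x^3 + x^2 + 2.
Check for roots in F_3: m(0) = 2; m(1) = 2; m(2) = 1.
No roots, so no linear factors.
Monic irreducibles of degree 2 over GF(3): x^2 + 1, x^2 + x + 2, x^2 + 2x + 2.
None of them divide m (all give nonzero remainder).
Degree-3 irreducible divisors: test the 8 monic irreducibles of degree 3 over GF(3).
None of them divide m (all give nonzero remainder).
No irreducible factor of degree ≤ 3 exists, so m is irreducible over GF(3).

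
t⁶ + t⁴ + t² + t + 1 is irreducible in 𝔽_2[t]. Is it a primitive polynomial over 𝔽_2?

Write f(t) = t⁶ + t⁴ + t² + t + 1.
|GF(2^6)^×| = 2^6 − 1 = 63. Prime factorization: 63 = 3^2·7.
f is primitive ⇔ t has order 63 in GF(2)[t]/(f), i.e. t^(63/q) ≠ 1 for each prime q | 63.
t^(21) mod f = 1
t^(9) mod f = t⁴ + t² + t.
Since t^(21) = 1, the order of t divides 21 < 63; not primitive.

No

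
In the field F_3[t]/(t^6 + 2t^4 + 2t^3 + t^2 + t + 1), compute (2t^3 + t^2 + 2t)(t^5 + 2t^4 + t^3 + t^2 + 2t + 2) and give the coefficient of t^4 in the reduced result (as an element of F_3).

Multiply in F_3[t]: (2t^3 + t^2 + 2t)·(t^5 + 2t^4 + t^3 + t^2 + 2t + 2) = 2t^8 + 2t^7 + t^5 + t^4 + 2t^3 + t.
Reduce using t^6 ≡ t^4 + t^3 + 2t^2 + 2t + 2 (mod t^6 + 2t^4 + 2t^3 + t^2 + t + 1).
Reduced: 2t^5 + 1.

0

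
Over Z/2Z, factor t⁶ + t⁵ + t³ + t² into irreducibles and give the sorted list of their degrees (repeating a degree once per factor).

Write f(t) = t⁶ + t⁵ + t³ + t².
Roots in Z/2Z: f(0) = 0 → root; f(1) = 0 → root.
Linear factors from roots: (t), (t + 1).
Complete factorization: f(t) = (t)^2·(t + 1)^2·(t² + t + 1).
Factor degrees with multiplicity: 1 + 1 + 1 + 1 + 2 = 6.

1, 1, 1, 1, 2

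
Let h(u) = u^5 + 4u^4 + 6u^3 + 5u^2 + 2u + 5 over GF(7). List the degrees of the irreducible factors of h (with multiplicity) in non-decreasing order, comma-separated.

2, 3

Complete factorization: h(u) = (u^2 + 4u + 5)·(u^3 + u + 1).
Factor degrees with multiplicity: 2 + 3 = 5.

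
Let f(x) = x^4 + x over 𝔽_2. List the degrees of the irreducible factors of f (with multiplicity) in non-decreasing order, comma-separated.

1, 1, 2

Roots in 𝔽_2: f(0) = 0 → root; f(1) = 0 → root.
Linear factors from roots: (x), (x + 1).
Complete factorization: f(x) = (x)·(x + 1)·(x^2 + x + 1).
Factor degrees with multiplicity: 1 + 1 + 2 = 4.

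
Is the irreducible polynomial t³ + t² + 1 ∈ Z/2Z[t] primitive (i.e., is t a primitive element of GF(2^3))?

Write f(t) = t³ + t² + 1.
|GF(2^3)^×| = 2^3 − 1 = 7. Prime factorization: 7 = 7.
f is primitive ⇔ t has order 7 in GF(2)[t]/(f), i.e. t^(7/q) ≠ 1 for each prime q | 7.
t^(1) mod f = t.
None equal 1, so t has full order 7; f is primitive.

Yes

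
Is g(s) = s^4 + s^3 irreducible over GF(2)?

Check for roots in GF(2): g(0) = 0 → root; g(1) = 0 → root.
g(0) = 0, so (s) divides g(s); g is reducible.

No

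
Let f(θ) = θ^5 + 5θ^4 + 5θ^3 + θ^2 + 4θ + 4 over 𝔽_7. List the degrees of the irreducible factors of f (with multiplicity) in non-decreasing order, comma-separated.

Linear factors from roots: (θ + 5), (θ + 3), (θ + 1).
Complete factorization: f(θ) = (θ + 1)·(θ + 3)·(θ + 5)^3.
Factor degrees with multiplicity: 1 + 1 + 1 + 1 + 1 = 5.

1, 1, 1, 1, 1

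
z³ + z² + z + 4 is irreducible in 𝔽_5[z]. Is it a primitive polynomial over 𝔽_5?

No

Write f(z) = z³ + z² + z + 4.
|GF(5^3)^×| = 5^3 − 1 = 124. Prime factorization: 124 = 2^2·31.
f is primitive ⇔ z has order 124 in GF(5)[z]/(f), i.e. z^(124/q) ≠ 1 for each prime q | 124.
z^(62) mod f = 1
z^(4) mod f = 2z + 4.
Since z^(62) = 1, the order of z divides 62 < 124; not primitive.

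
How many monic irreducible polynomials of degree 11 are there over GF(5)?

The number of monic irreducibles of degree 11 over GF(5) is (1/11)·Σ_{d∣11} μ(11/d) 5^d.
Divisors of 11: 1, 11; μ(11/d) for each: -1, 1.
Σ = − 5^1 + 5^11 = 48828120.
N = 48828120/11 = 4438920.

4438920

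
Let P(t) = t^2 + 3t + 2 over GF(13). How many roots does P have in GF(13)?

2

Evaluate at each of the 13 elements of GF(13):
P(0) = 2; P(1) = 6; P(2) = 12; P(3) = 7; P(4) = 4; P(5) = 3; P(6) = 4; P(7) = 7; P(8) = 12; P(9) = 6; P(10) = 2; P(11) = 0 → root; P(12) = 0 → root.
Roots: {11, 12}.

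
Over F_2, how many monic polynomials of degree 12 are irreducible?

The number of monic irreducibles of degree 12 over GF(2) is (1/12)·Σ_{d∣12} μ(12/d) 2^d.
Divisors of 12: 1, 2, 3, 4, 6, 12; μ(12/d) for each: 0, 1, 0, -1, -1, 1.
Σ = 2^2 − 2^4 − 2^6 + 2^12 = 4020.
N = 4020/12 = 335.

335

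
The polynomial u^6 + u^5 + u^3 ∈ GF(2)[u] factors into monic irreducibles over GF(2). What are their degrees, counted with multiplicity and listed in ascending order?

1, 1, 1, 3

Write h(u) = u^6 + u^5 + u^3.
Roots in GF(2): h(0) = 0 → root; h(1) = 1.
Linear factors from roots: (u).
Complete factorization: h(u) = (u)^3·(u^3 + u^2 + 1).
Factor degrees with multiplicity: 1 + 1 + 1 + 3 = 6.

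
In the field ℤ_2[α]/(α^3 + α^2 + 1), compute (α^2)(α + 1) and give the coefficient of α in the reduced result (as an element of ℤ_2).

Multiply in ℤ_2[α]: (α^2)·(α + 1) = α^3 + α^2.
Reduce using α^3 ≡ α^2 + 1 (mod α^3 + α^2 + 1).
Reduced: 1.

0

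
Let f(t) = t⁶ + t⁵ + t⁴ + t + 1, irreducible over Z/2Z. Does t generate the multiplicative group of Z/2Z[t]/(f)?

|GF(2^6)^×| = 2^6 − 1 = 63. Prime factorization: 63 = 3^2·7.
f is primitive ⇔ t has order 63 in GF(2)[t]/(f), i.e. t^(63/q) ≠ 1 for each prime q | 63.
t^(21) mod f = t⁴ + t³ + 1.
t^(9) mod f = t⁵ + t² + t + 1.
None equal 1, so t has full order 63; f is primitive.

Yes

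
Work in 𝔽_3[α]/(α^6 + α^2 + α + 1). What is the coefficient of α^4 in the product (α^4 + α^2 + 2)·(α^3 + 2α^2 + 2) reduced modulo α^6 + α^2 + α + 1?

1

Multiply in 𝔽_3[α]: (α^4 + α^2 + 2)·(α^3 + 2α^2 + 2) = α^7 + 2α^6 + α^5 + α^4 + 2α^3 + 1.
Reduce using α^6 ≡ 2α^2 + 2α + 2 (mod α^6 + α^2 + α + 1).
Reduced: α^5 + α^4 + α^3 + 2.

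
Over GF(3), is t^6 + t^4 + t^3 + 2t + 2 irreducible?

Yes

Write P(t) = t^6 + t^4 + t^3 + 2t + 2.
Check for roots in GF(3): P(0) = 2; P(1) = 1; P(2) = 1.
No roots, so no linear factors.
Monic irreducibles of degree 2 over GF(3): t^2 + 1, t^2 + t + 2, t^2 + 2t + 2.
None of them divide P (all give nonzero remainder).
Degree-3 irreducible divisors: test the 8 monic irreducibles of degree 3 over GF(3).
None of them divide P (all give nonzero remainder).
No irreducible factor of degree ≤ 3 exists, so P is irreducible over GF(3).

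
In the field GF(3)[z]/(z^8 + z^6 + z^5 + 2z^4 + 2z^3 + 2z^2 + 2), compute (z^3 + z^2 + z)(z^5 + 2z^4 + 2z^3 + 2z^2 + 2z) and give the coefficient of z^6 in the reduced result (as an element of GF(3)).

1

Multiply in GF(3)[z]: (z^3 + z^2 + z)·(z^5 + 2z^4 + 2z^3 + 2z^2 + 2z) = z^8 + 2z^6 + z^3 + 2z^2.
Reduce using z^8 ≡ 2z^6 + 2z^5 + z^4 + z^3 + z^2 + 1 (mod z^8 + z^6 + z^5 + 2z^4 + 2z^3 + 2z^2 + 2).
Reduced: z^6 + 2z^5 + z^4 + 2z^3 + 1.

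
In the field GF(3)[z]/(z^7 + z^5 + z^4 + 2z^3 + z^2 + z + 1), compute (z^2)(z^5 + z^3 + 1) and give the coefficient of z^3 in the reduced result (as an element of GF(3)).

1

Multiply in GF(3)[z]: (z^2)·(z^5 + z^3 + 1) = z^7 + z^5 + z^2.
Reduce using z^7 ≡ 2z^5 + 2z^4 + z^3 + 2z^2 + 2z + 2 (mod z^7 + z^5 + z^4 + 2z^3 + z^2 + z + 1).
Reduced: 2z^4 + z^3 + 2z + 2.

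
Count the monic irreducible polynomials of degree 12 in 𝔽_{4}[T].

The number of monic irreducibles of degree 12 over GF(4) is (1/12)·Σ_{d∣12} μ(12/d) 4^d.
Divisors of 12: 1, 2, 3, 4, 6, 12; μ(12/d) for each: 0, 1, 0, -1, -1, 1.
Σ = 4^2 − 4^4 − 4^6 + 4^12 = 16772880.
N = 16772880/12 = 1397740.

1397740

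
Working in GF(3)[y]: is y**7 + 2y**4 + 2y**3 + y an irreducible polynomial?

Write h(y) = y**7 + 2y**4 + 2y**3 + y.
Check for roots in GF(3): h(0) = 0 → root; h(1) = 0 → root; h(2) = 1.
h(0) = 0, so (y) divides h(y); h is reducible.

No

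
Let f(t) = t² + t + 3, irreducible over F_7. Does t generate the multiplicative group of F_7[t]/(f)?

Yes

|GF(7^2)^×| = 7^2 − 1 = 48. Prime factorization: 48 = 2^4·3.
f is primitive ⇔ t has order 48 in GF(7)[t]/(f), i.e. t^(48/q) ≠ 1 for each prime q | 48.
t^(24) mod f = 6.
t^(16) mod f = 2.
None equal 1, so t has full order 48; f is primitive.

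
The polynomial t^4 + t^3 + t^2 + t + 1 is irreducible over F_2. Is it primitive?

Write f(t) = t^4 + t^3 + t^2 + t + 1.
|GF(2^4)^×| = 2^4 − 1 = 15. Prime factorization: 15 = 3·5.
f is primitive ⇔ t has order 15 in GF(2)[t]/(f), i.e. t^(15/q) ≠ 1 for each prime q | 15.
t^(5) mod f = 1
t^(3) mod f = t^3.
Since t^(5) = 1, the order of t divides 5 < 15; not primitive.

No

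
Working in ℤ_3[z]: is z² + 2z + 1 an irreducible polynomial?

Write h(z) = z² + 2z + 1.
Check for roots in ℤ_3: h(0) = 1; h(1) = 1; h(2) = 0 → root.
h(2) = 0, so (z − 2) divides h(z); h is reducible.

No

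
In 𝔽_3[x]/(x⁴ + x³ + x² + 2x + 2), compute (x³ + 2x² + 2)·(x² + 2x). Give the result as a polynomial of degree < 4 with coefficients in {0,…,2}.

2x

Multiply in 𝔽_3[x]: (x³ + 2x² + 2)·(x² + 2x) = x⁵ + x⁴ + x³ + 2x² + x.
Reduce using x⁴ ≡ 2x³ + 2x² + x + 1 (mod x⁴ + x³ + x² + 2x + 2).
Reduced: 2x.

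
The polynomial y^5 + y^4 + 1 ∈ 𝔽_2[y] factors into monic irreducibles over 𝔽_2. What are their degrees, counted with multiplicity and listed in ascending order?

2, 3

Write f(y) = y^5 + y^4 + 1.
Roots in 𝔽_2: f(0) = 1; f(1) = 1.
Complete factorization: f(y) = (y^2 + y + 1)·(y^3 + y + 1).
Factor degrees with multiplicity: 2 + 3 = 5.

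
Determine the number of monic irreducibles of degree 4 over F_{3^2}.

1620

x^(9^4) − x is the product of all monic irreducibles of degree dividing 4; Möbius inversion gives N = (1/4) Σ μ(4/d)·9^d.
Divisors of 4: 1, 2, 4; μ(4/d) for each: 0, -1, 1.
Σ = − 9^2 + 9^4 = 6480.
N = 6480/4 = 1620.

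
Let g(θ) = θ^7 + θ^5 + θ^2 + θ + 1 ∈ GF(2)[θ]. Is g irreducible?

Check for roots in GF(2): g(0) = 1; g(1) = 1.
No roots, so no linear factors.
Monic irreducibles of degree 2 over GF(2): θ^2 + θ + 1.
None of them divide g (all give nonzero remainder).
Monic irreducibles of degree 3 over GF(2): θ^3 + θ + 1, θ^3 + θ^2 + 1.
None of them divide g (all give nonzero remainder).
No irreducible factor of degree ≤ 3 exists, so g is irreducible over GF(2).

Yes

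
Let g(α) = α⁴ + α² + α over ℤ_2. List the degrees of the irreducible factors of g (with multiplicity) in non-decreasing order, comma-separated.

Roots in ℤ_2: g(0) = 0 → root; g(1) = 1.
Linear factors from roots: (α).
Complete factorization: g(α) = (α)·(α³ + α + 1).
Factor degrees with multiplicity: 1 + 3 = 4.

1, 3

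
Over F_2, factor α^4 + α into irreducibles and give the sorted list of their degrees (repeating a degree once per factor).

1, 1, 2

Write f(α) = α^4 + α.
Roots in F_2: f(0) = 0 → root; f(1) = 0 → root.
Linear factors from roots: (α), (α + 1).
Complete factorization: f(α) = (α)·(α + 1)·(α^2 + α + 1).
Factor degrees with multiplicity: 1 + 1 + 2 = 4.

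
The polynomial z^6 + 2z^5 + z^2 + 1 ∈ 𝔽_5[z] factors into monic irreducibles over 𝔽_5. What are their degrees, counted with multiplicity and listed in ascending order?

1, 1, 2, 2

Write f(z) = z^6 + 2z^5 + z^2 + 1.
Roots in 𝔽_5: f(0) = 1; f(1) = 0 → root; f(2) = 3; f(3) = 0 → root; f(4) = 1.
Linear factors from roots: (z - 1), (z + 2).
Complete factorization: f(z) = (z + 2)·(z - 1)·(z^2 - 2z - 2)·(z^2 - 2z - 1).
Factor degrees with multiplicity: 1 + 1 + 2 + 2 = 6.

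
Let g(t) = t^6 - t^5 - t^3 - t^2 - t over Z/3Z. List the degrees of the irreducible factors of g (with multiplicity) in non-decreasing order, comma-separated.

Roots in Z/3Z: g(0) = 0 → root; g(1) = 0 → root; g(2) = 0 → root.
Linear factors from roots: (t), (t - 1), (t + 1).
Complete factorization: g(t) = (t)·(t + 1)·(t - 1)·(t^3 - t^2 + t + 1).
Factor degrees with multiplicity: 1 + 1 + 1 + 3 = 6.

1, 1, 1, 3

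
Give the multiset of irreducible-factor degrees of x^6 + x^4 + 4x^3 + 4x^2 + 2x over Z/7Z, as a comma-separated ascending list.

Write g(x) = x^6 + x^4 + 4x^3 + 4x^2 + 2x.
Linear factors from roots: (x), (x + 1).
Complete factorization: g(x) = (x)·(x + 1)·(x^4 + 6x^3 + 2x^2 + 2x + 2).
Factor degrees with multiplicity: 1 + 1 + 4 = 6.

1, 1, 4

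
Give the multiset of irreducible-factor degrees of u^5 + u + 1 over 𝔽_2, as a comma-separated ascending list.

2, 3

Write f(u) = u^5 + u + 1.
Roots in 𝔽_2: f(0) = 1; f(1) = 1.
Complete factorization: f(u) = (u^2 + u + 1)·(u^3 + u^2 + 1).
Factor degrees with multiplicity: 2 + 3 = 5.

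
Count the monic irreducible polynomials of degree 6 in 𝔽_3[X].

116

The number of monic irreducibles of degree 6 over GF(3) is (1/6)·Σ_{d∣6} μ(6/d) 3^d.
Divisors of 6: 1, 2, 3, 6; μ(6/d) for each: 1, -1, -1, 1.
Σ = 3^1 − 3^2 − 3^3 + 3^6 = 696.
N = 696/6 = 116.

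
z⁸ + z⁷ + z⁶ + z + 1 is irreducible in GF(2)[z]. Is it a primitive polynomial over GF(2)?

Yes

Write f(z) = z⁸ + z⁷ + z⁶ + z + 1.
|GF(2^8)^×| = 2^8 − 1 = 255. Prime factorization: 255 = 3·5·17.
f is primitive ⇔ z has order 255 in GF(2)[z]/(f), i.e. z^(255/q) ≠ 1 for each prime q | 255.
z^(85) mod f = z⁷ + z⁵ + z³ + z².
z^(51) mod f = z⁷ + z⁴ + z + 1.
z^(15) mod f = z⁷ + z⁶ + z⁵ + z³ + z² + z.
None equal 1, so z has full order 255; f is primitive.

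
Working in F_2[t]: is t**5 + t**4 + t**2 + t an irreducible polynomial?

Write g(t) = t**5 + t**4 + t**2 + t.
Check for roots in F_2: g(0) = 0 → root; g(1) = 0 → root.
g(0) = 0, so (t) divides g(t); g is reducible.

No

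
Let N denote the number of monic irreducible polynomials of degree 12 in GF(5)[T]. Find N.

20343700

By the necklace-counting formula, N_5(12) = (1/12) Σ_{d|12} μ(12/d)·5^d.
Divisors of 12: 1, 2, 3, 4, 6, 12; μ(12/d) for each: 0, 1, 0, -1, -1, 1.
Σ = 5^2 − 5^4 − 5^6 + 5^12 = 244124400.
N = 244124400/12 = 20343700.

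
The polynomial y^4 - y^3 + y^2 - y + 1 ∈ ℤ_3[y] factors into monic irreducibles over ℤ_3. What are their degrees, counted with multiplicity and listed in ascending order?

Write h(y) = y^4 - y^3 + y^2 - y + 1.
Roots in ℤ_3: h(0) = 1; h(1) = 1; h(2) = 2.
Complete factorization: h(y) = (y^4 - y^3 + y^2 - y + 1).
Factor degrees with multiplicity: 4 = 4.

4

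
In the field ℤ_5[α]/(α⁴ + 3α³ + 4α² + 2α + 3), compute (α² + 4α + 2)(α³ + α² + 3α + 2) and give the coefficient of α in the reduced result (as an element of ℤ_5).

Multiply in ℤ_5[α]: (α² + 4α + 2)·(α³ + α² + 3α + 2) = α⁵ + 4α³ + α² + 4α + 4.
Reduce using α⁴ ≡ 2α³ + α² + 3α + 2 (mod α⁴ + 3α³ + 4α² + 2α + 3).
Reduced: 4α³ + α² + 2α + 3.

2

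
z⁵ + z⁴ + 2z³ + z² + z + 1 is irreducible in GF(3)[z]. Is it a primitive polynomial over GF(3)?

Write f(z) = z⁵ + z⁴ + 2z³ + z² + z + 1.
|GF(3^5)^×| = 3^5 − 1 = 242. Prime factorization: 242 = 2·11^2.
f is primitive ⇔ z has order 242 in GF(3)[z]/(f), i.e. z^(242/q) ≠ 1 for each prime q | 242.
z^(121) mod f = 2.
z^(22) mod f = z⁴ + z² + z.
None equal 1, so z has full order 242; f is primitive.

Yes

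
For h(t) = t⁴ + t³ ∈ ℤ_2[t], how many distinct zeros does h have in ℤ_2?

Evaluate at each of the 2 elements of ℤ_2:
h(0) = 0 → root; h(1) = 0 → root.
Roots: {0, 1}.

2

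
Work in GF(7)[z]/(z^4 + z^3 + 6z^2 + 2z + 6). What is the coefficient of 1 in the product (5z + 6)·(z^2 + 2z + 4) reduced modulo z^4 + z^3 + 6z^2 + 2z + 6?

Multiply in GF(7)[z]: (5z + 6)·(z^2 + 2z + 4) = 5z^3 + 2z^2 + 4z + 3.
Reduced: 5z^3 + 2z^2 + 4z + 3.

3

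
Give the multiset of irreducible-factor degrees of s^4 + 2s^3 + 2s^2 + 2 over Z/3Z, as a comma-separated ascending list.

1, 3

Write h(s) = s^4 + 2s^3 + 2s^2 + 2.
Roots in Z/3Z: h(0) = 2; h(1) = 1; h(2) = 0 → root.
Linear factors from roots: (s + 1).
Complete factorization: h(s) = (s + 1)·(s^3 + s^2 + s + 2).
Factor degrees with multiplicity: 1 + 3 = 4.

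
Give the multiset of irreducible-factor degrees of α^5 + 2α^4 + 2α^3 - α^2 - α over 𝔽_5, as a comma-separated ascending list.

1, 2, 2

Write f(α) = α^5 + 2α^4 + 2α^3 - α^2 - α.
Roots in 𝔽_5: f(0) = 0 → root; f(1) = 3; f(2) = 4; f(3) = 2; f(4) = 4.
Linear factors from roots: (α).
Complete factorization: f(α) = (α)·(α^2 - 2α - 1)·(α^2 - α + 1).
Factor degrees with multiplicity: 1 + 2 + 2 = 5.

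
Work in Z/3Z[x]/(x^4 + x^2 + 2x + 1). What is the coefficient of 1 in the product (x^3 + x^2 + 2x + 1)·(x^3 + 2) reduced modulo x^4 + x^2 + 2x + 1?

Multiply in Z/3Z[x]: (x^3 + x^2 + 2x + 1)·(x^3 + 2) = x^6 + x^5 + 2x^4 + 2x^2 + x + 2.
Reduce using x^4 ≡ 2x^2 + x + 2 (mod x^4 + x^2 + 2x + 1).
Reduced: x^2 + x + 1.

1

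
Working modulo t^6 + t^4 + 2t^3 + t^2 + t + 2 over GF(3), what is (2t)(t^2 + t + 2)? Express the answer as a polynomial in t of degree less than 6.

2t^3 + 2t^2 + t

Multiply in GF(3)[t]: (2t)·(t^2 + t + 2) = 2t^3 + 2t^2 + t.
Reduced: 2t^3 + 2t^2 + t.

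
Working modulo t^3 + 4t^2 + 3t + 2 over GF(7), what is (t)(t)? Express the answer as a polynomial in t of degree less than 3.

Multiply in GF(7)[t]: (t)·(t) = t^2.
Reduced: t^2.

t^2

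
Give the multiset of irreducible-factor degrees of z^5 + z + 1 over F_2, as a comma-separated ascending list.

2, 3

Write f(z) = z^5 + z + 1.
Roots in F_2: f(0) = 1; f(1) = 1.
Complete factorization: f(z) = (z^2 + z + 1)·(z^3 + z^2 + 1).
Factor degrees with multiplicity: 2 + 3 = 5.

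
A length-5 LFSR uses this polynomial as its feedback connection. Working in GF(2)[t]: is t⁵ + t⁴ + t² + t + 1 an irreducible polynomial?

Write f(t) = t⁵ + t⁴ + t² + t + 1.
Check for roots in GF(2): f(0) = 1; f(1) = 1.
No roots, so no linear factors.
Monic irreducibles of degree 2 over GF(2): t² + t + 1.
None of them divide f (all give nonzero remainder).
No irreducible factor of degree ≤ 2 exists, so f is irreducible over GF(2).

Yes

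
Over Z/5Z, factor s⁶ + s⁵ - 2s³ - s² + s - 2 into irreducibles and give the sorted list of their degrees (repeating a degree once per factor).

1, 2, 3

Write h(s) = s⁶ + s⁵ - 2s³ - s² + s - 2.
Roots in Z/5Z: h(0) = 3; h(1) = 3; h(2) = 1; h(3) = 0 → root; h(4) = 3.
Linear factors from roots: (s + 2).
Complete factorization: h(s) = (s + 2)·(s² + 2s - 2)·(s³ + 2s² - 2).
Factor degrees with multiplicity: 1 + 2 + 3 = 6.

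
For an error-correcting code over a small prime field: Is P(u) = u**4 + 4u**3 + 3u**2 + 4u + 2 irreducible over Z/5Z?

Check for roots in Z/5Z: P(0) = 2; P(1) = 4; P(2) = 0 → root; P(3) = 0 → root; P(4) = 3.
P(2) = 0, so (u − 2) divides P(u); P is reducible.

No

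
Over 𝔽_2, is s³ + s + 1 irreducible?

Yes

Write h(s) = s³ + s + 1.
Check for roots in 𝔽_2: h(0) = 1; h(1) = 1.
No roots. A degree-3 polynomial over a field with no linear factor is irreducible.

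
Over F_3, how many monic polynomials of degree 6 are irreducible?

Gauss's count: N_{3}(6) = (1/6) Σ_{d|6} μ(6/d)·3^d.
Divisors of 6: 1, 2, 3, 6; μ(6/d) for each: 1, -1, -1, 1.
Σ = 3^1 − 3^2 − 3^3 + 3^6 = 696.
N = 696/6 = 116.

116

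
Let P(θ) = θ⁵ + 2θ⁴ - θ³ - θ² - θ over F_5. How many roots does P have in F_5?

3

Evaluate at each of the 5 elements of F_5:
P(0) = 0 → root; P(1) = 0 → root; P(2) = 0 → root; P(3) = 1; P(4) = 2.
Roots: {0, 1, 2}.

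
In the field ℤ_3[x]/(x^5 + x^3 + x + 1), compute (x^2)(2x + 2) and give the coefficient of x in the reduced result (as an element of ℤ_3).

Multiply in ℤ_3[x]: (x^2)·(2x + 2) = 2x^3 + 2x^2.
Reduced: 2x^3 + 2x^2.

0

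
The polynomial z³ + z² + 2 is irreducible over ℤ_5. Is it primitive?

Write f(z) = z³ + z² + 2.
|GF(5^3)^×| = 5^3 − 1 = 124. Prime factorization: 124 = 2^2·31.
f is primitive ⇔ z has order 124 in GF(5)[z]/(f), i.e. z^(124/q) ≠ 1 for each prime q | 124.
z^(62) mod f = 4.
z^(4) mod f = z² + 3z + 2.
None equal 1, so z has full order 124; f is primitive.

Yes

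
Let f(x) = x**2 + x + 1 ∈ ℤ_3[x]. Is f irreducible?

No

Check for roots in ℤ_3: f(0) = 1; f(1) = 0 → root; f(2) = 1.
f(1) = 0, so (x − 1) divides f(x); f is reducible.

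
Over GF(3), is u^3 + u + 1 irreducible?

No

Write g(u) = u^3 + u + 1.
Check for roots in GF(3): g(0) = 1; g(1) = 0 → root; g(2) = 2.
g(1) = 0, so (u − 1) divides g(u); g is reducible.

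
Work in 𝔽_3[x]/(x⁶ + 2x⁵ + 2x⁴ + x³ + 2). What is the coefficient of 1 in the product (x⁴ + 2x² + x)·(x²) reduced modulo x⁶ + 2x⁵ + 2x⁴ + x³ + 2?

1

Multiply in 𝔽_3[x]: (x⁴ + 2x² + x)·(x²) = x⁶ + 2x⁴ + x³.
Reduce using x⁶ ≡ x⁵ + x⁴ + 2x³ + 1 (mod x⁶ + 2x⁵ + 2x⁴ + x³ + 2).
Reduced: x⁵ + 1.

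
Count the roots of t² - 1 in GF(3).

2

Write P(t) = t² - 1.
Evaluate at each of the 3 elements of GF(3):
P(0) = 2; P(1) = 0 → root; P(2) = 0 → root.
Roots: {1, 2}.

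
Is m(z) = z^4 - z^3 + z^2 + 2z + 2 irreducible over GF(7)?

Yes

Check for roots in GF(7): m(0) = 2; m(1) = 5; m(2) = 4; m(3) = 1; m(4) = 1; m(5) = 5; m(6) = 3.
No roots, so no linear factors.
Degree-2 irreducible divisors: test the 21 monic irreducibles of degree 2 over GF(7).
None of them divide m (all give nonzero remainder).
No irreducible factor of degree ≤ 2 exists, so m is irreducible over GF(7).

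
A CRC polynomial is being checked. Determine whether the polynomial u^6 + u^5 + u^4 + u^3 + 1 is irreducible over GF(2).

No

Write f(u) = u^6 + u^5 + u^4 + u^3 + 1.
Check for roots in GF(2): f(0) = 1; f(1) = 1.
No roots, so no linear factors.
Monic irreducibles of degree 2 over GF(2): u^2 + u + 1.
u^2 + u + 1 divides f: f(u) = (u^2 + u + 1)·(u^4 + u + 1).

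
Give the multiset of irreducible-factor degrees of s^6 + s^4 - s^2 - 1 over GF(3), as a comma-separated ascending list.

1, 1, 2, 2

Write h(s) = s^6 + s^4 - s^2 - 1.
Roots in GF(3): h(0) = 2; h(1) = 0 → root; h(2) = 0 → root.
Linear factors from roots: (s - 1), (s + 1).
Complete factorization: h(s) = (s + 1)·(s - 1)·(s^2 + 1)^2.
Factor degrees with multiplicity: 1 + 1 + 2 + 2 = 6.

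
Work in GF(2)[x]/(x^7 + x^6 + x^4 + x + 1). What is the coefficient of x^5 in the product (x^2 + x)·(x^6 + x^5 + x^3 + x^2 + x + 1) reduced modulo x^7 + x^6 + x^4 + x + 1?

0

Multiply in GF(2)[x]: (x^2 + x)·(x^6 + x^5 + x^3 + x^2 + x + 1) = x^8 + x^6 + x^5 + x.
Reduce using x^7 ≡ x^6 + x^4 + x + 1 (mod x^7 + x^6 + x^4 + x + 1).
Reduced: x^4 + x^2 + x + 1.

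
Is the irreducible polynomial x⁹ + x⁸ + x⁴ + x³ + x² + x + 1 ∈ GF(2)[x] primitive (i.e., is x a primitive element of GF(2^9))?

Write f(x) = x⁹ + x⁸ + x⁴ + x³ + x² + x + 1.
|GF(2^9)^×| = 2^9 − 1 = 511. Prime factorization: 511 = 7·73.
f is primitive ⇔ x has order 511 in GF(2)[x]/(f), i.e. x^(511/q) ≠ 1 for each prime q | 511.
x^(73) mod f = x⁸ + x⁷ + x⁶ + x⁴ + x² + 1.
x^(7) mod f = x⁷.
None equal 1, so x has full order 511; f is primitive.

Yes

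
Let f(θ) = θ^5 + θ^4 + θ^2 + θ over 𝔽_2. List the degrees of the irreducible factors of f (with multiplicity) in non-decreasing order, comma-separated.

Roots in 𝔽_2: f(0) = 0 → root; f(1) = 0 → root.
Linear factors from roots: (θ), (θ + 1).
Complete factorization: f(θ) = (θ)·(θ + 1)^2·(θ^2 + θ + 1).
Factor degrees with multiplicity: 1 + 1 + 1 + 2 = 5.

1, 1, 1, 2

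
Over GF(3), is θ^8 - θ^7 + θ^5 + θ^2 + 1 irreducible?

Write m(θ) = θ^8 - θ^7 + θ^5 + θ^2 + 1.
Check for roots in GF(3): m(0) = 1; m(1) = 0 → root; m(2) = 0 → root.
m(1) = 0, so (θ − 1) divides m(θ); m is reducible.

No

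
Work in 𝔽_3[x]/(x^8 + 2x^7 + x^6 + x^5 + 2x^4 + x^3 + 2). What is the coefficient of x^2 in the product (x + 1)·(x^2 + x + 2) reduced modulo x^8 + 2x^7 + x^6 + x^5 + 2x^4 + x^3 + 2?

2

Multiply in 𝔽_3[x]: (x + 1)·(x^2 + x + 2) = x^3 + 2x^2 + 2.
Reduced: x^3 + 2x^2 + 2.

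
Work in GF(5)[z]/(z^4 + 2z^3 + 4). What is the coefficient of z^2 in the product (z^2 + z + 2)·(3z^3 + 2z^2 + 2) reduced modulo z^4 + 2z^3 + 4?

Multiply in GF(5)[z]: (z^2 + z + 2)·(3z^3 + 2z^2 + 2) = 3z^5 + 3z^3 + z^2 + 2z + 4.
Reduce using z^4 ≡ 3z^3 + 1 (mod z^4 + 2z^3 + 4).
Reduced: z^2 + 3.

1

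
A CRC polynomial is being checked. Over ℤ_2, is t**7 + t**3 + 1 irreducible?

Yes

Write g(t) = t**7 + t**3 + 1.
Check for roots in ℤ_2: g(0) = 1; g(1) = 1.
No roots, so no linear factors.
Monic irreducibles of degree 2 over GF(2): t**2 + t + 1.
None of them divide g (all give nonzero remainder).
Monic irreducibles of degree 3 over GF(2): t**3 + t + 1, t**3 + t**2 + 1.
None of them divide g (all give nonzero remainder).
No irreducible factor of degree ≤ 3 exists, so g is irreducible over GF(2).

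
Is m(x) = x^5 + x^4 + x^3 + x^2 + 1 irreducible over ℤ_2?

Check for roots in ℤ_2: m(0) = 1; m(1) = 1.
No roots, so no linear factors.
Monic irreducibles of degree 2 over GF(2): x^2 + x + 1.
None of them divide m (all give nonzero remainder).
No irreducible factor of degree ≤ 2 exists, so m is irreducible over GF(2).

Yes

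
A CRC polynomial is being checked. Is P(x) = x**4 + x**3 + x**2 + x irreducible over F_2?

Check for roots in F_2: P(0) = 0 → root; P(1) = 0 → root.
P(0) = 0, so (x) divides P(x); P is reducible.

No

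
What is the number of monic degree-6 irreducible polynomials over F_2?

9

Gauss's count: N_{2}(6) = (1/6) Σ_{d|6} μ(6/d)·2^d.
Divisors of 6: 1, 2, 3, 6; μ(6/d) for each: 1, -1, -1, 1.
Σ = 2^1 − 2^2 − 2^3 + 2^6 = 54.
N = 54/6 = 9.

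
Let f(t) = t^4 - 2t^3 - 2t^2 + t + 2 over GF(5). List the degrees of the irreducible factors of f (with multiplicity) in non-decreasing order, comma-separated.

1, 1, 2

Roots in GF(5): f(0) = 2; f(1) = 0 → root; f(2) = 1; f(3) = 4; f(4) = 2.
Linear factors from roots: (t - 1).
Complete factorization: f(t) = (t - 1)^2·(t^2 + 2).
Factor degrees with multiplicity: 1 + 1 + 2 = 4.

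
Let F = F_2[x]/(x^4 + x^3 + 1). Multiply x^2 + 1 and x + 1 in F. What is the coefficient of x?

1

Multiply in F_2[x]: (x^2 + 1)·(x + 1) = x^3 + x^2 + x + 1.
Reduced: x^3 + x^2 + x + 1.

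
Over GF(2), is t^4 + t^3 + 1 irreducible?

Yes

Write P(t) = t^4 + t^3 + 1.
Check for roots in GF(2): P(0) = 1; P(1) = 1.
No roots, so no linear factors.
Monic irreducibles of degree 2 over GF(2): t^2 + t + 1.
None of them divide P (all give nonzero remainder).
No irreducible factor of degree ≤ 2 exists, so P is irreducible over GF(2).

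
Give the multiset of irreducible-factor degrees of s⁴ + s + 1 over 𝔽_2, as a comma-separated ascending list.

4

Write h(s) = s⁴ + s + 1.
Roots in 𝔽_2: h(0) = 1; h(1) = 1.
Complete factorization: h(s) = (s⁴ + s + 1).
Factor degrees with multiplicity: 4 = 4.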